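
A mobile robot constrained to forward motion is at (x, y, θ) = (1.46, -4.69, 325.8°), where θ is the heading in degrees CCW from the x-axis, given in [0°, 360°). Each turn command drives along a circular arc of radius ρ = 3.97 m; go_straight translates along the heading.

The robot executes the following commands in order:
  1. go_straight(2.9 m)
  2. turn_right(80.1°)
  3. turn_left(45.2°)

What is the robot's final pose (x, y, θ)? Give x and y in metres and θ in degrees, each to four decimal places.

(5.1548, -14.2872, 290.9000°)

set_pose: (x, y, θ) = (1.4600, -4.6900, 325.8000°), ρ = 3.97
go_straight(2.9): x += 2.9·cos θ, y += 2.9·sin θ → (3.8585, -6.3200, 325.8000°)
turn_right(80.1°): centre at ρ to the right, rotate −80.1° → (5.2453, -11.2373, 245.7000°)
turn_left(45.2°): centre at ρ to the left, rotate +45.2° → (5.1548, -14.2872, 290.9000°)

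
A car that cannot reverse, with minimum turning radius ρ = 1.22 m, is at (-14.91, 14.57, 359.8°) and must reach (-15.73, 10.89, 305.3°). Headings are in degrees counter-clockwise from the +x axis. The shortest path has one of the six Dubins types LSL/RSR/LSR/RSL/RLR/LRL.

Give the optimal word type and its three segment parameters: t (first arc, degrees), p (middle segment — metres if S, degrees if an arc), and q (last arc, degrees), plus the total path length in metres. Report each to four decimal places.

Let ψ = atan2(Δy, Δx) = atan2(-3.68, -0.82) = -102.5618° be the start→goal bearing.
Normalize: d = |goal − start| / ρ = 3.770252/1.22 = 3.090370, α = (θ_start − ψ) mod 360° = 102.3618° = 1.786550 rad, β = (θ_goal − ψ) mod 360° = 47.8618° = 0.835346 rad.
Common terms: sin α = 0.976815, cos α = -0.214084, sin β = 0.741528, cos β = 0.670921, cos(α−β) = 0.580703, d² = 9.550390. Work in radians in the unit-radius frame; every candidate has L = ρ·(t + p + q).
LSL: p² = 2 + d² − 2cos(α−β) + 2d(sin α − sin β) = 11.843231; p = √p² = 3.441400; φ = atan2(cos β − cos α, d + sin α − sin β) = 0.260087 rad; t = (φ − α) mod 2π = 4.756722 rad, q = (β − φ) mod 2π = 0.575259 rad → L = 1.22·(4.756722 + 3.441400 + 0.575259) = 1.22·8.773380 = 10.703524 m
RSR: p² = 2 + d² − 2cos(α−β) + 2d(sin β − sin α) = 8.934736; p = √p² = 2.989103; φ = atan2(cos α − cos β, d − sin α + sin β) = -0.300583 rad; t = (α − φ) mod 2π = 2.087133 rad, q = (φ − β) mod 2π = 5.147257 rad → L = 1.22·(2.087133 + 2.989103 + 5.147257) = 1.22·10.223493 = 12.472661 m
LSR: p² = d² − 2 + 2cos(α−β) + 2d(sin α + sin β) = 19.332433; p = √p² = 4.396866; φ = atan2(−cos α − cos β, d + sin α + sin β) − atan2(−2, p) = 0.332178 rad; t = (φ − α) mod 2π = 4.828813 rad, q = (φ − β) mod 2π = 5.780018 rad → L = 1.22·(4.828813 + 4.396866 + 5.780018) = 1.22·15.005698 = 18.306951 m
RSL: p² = d² − 2 + 2cos(α−β) − 2d(sin α + sin β) = -1.908842 < 0 → infeasible
RLR: c = (6 − d² + 2cos(α−β) + 2d(sin α − sin β))/8 = -0.116842; p = 2π − arccos c = 4.595279 rad; φ = atan2(cos α − cos β, d − sin α + sin β) = -0.300583 rad; t = (α − φ + p/2) mod 2π = 4.384773 rad, q = (α − β − t + p) mod 2π = 1.161711 rad → L = 1.22·(4.384773 + 4.595279 + 1.161711) = 1.22·10.141763 = 12.372951 m
LRL: c = (6 − d² + 2cos(α−β) − 2d(sin α − sin β))/8 = -0.480404; p = 2π − arccos c = 4.211274 rad; φ = atan2(cos β − cos α, d + sin α − sin β) = 0.260087 rad; t = (φ − α + p/2) mod 2π = 0.579174 rad, q = (β − α − t + p) mod 2π = 2.680896 rad → L = 1.22·(0.579174 + 4.211274 + 2.680896) = 1.22·7.471343 = 9.115039 m
Shortest: LRL with L = 9.115039 m ≈ 9.1150 m
Convert LRL to answer units (arcs ×180/π): t = 0.579174·180/π = 33.1842°, p = 4.211274·180/π = 241.2882°, q = 2.680896·180/π = 153.6040°, L = 9.1150 m.

LRL: t = 33.1842°, p = 241.2882°, q = 153.6040°, L = 9.1150 m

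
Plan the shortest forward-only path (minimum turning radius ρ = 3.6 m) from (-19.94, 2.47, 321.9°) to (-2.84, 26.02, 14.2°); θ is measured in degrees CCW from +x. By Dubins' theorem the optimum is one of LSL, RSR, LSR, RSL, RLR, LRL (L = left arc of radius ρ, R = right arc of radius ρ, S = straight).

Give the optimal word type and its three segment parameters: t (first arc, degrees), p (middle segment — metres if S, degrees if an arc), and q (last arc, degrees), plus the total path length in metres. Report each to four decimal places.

LSR: t = 103.6034°, p = 22.2118 m, q = 51.3034°, L = 31.9449 m

Let ψ = atan2(Δy, Δx) = atan2(23.55, 17.10) = 54.0160° be the start→goal bearing.
Normalize: d = |goal − start| / ρ = 29.103479/3.6 = 8.084300, α = (θ_start − ψ) mod 360° = 267.8840° = 4.675457 rad, β = (θ_goal − ψ) mod 360° = 320.1840° = 5.588264 rad.
Common terms: sin α = -0.999318, cos α = -0.036924, sin β = -0.640325, cos β = 0.768104, cos(α−β) = 0.611527, d² = 65.355903. Work in radians in the unit-radius frame; every candidate has L = ρ·(t + p + q).
LSL: p² = 2 + d² − 2cos(α−β) + 2d(sin α − sin β) = 60.328431; p = √p² = 7.767138; φ = atan2(cos β − cos α, d + sin α − sin β) = 0.103832 rad; t = (φ − α) mod 2π = 1.711560 rad, q = (β − φ) mod 2π = 5.484432 rad → L = 3.6·(1.711560 + 7.767138 + 5.484432) = 3.6·14.963130 = 53.867269 m
RSR: p² = 2 + d² − 2cos(α−β) + 2d(sin β − sin α) = 71.937266; p = √p² = 8.481584; φ = atan2(cos α − cos β, d − sin α + sin β) = -0.095058 rad; t = (α − φ) mod 2π = 4.770515 rad, q = (φ − β) mod 2π = 0.599863 rad → L = 3.6·(4.770515 + 8.481584 + 0.599863) = 3.6·13.851962 = 49.867063 m
LSR: p² = d² − 2 + 2cos(α−β) + 2d(sin α + sin β) = 38.068226; p = √p² = 6.169945; φ = atan2(−cos α − cos β, d + sin α + sin β) − atan2(−2, p) = 0.200492 rad; t = (φ − α) mod 2π = 1.808221 rad, q = (φ − β) mod 2π = 0.895414 rad → L = 3.6·(1.808221 + 6.169945 + 0.895414) = 3.6·8.873580 = 31.944887 m
RSL: p² = d² − 2 + 2cos(α−β) − 2d(sin α + sin β) = 91.089687; p = √p² = 9.544092; φ = atan2(cos α + cos β, d − sin α − sin β) − atan2(2, p) = -0.131512 rad; t = (α − φ) mod 2π = 4.806969 rad, q = (β − φ) mod 2π = 5.719776 rad → L = 3.6·(4.806969 + 9.544092 + 5.719776) = 3.6·20.070837 = 72.255014 m
RLR: c = (6 − d² + 2cos(α−β) + 2d(sin α − sin β))/8 = -7.992158, |c| > 1 → infeasible
LRL: c = (6 − d² + 2cos(α−β) − 2d(sin α − sin β))/8 = -6.541054, |c| > 1 → infeasible
Shortest: LSR with L = 31.944887 m ≈ 31.9449 m
Convert LSR to answer units (arcs ×180/π): t = 1.808221·180/π = 103.6034°, p = ρ·p = 3.6·6.169945 = 22.2118 m, q = 0.895414·180/π = 51.3034°, L = 31.9449 m.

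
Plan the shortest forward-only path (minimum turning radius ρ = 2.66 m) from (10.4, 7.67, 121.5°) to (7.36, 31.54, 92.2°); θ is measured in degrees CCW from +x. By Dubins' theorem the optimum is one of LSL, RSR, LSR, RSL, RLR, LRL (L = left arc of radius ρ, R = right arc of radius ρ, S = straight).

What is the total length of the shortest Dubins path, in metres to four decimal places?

24.0975 m

Let ψ = atan2(Δy, Δx) = atan2(23.87, -3.04) = 97.2579° be the start→goal bearing.
Normalize: d = |goal − start| / ρ = 24.062803/2.66 = 9.046167, α = (θ_start − ψ) mod 360° = 24.2421° = 0.423104 rad, β = (θ_goal − ψ) mod 360° = 354.9421° = 6.194908 rad.
Common terms: sin α = 0.410593, cos α = 0.911819, sin β = -0.088163, cos β = 0.996106, cos(α−β) = 0.872069, d² = 81.833131. Work in radians in the unit-radius frame; every candidate has L = ρ·(t + p + q).
LSL: p² = 2 + d² − 2cos(α−β) + 2d(sin α − sin β) = 91.112644; p = √p² = 9.545294; φ = atan2(cos β − cos α, d + sin α − sin β) = 0.008830 rad; t = (φ − α) mod 2π = 5.868912 rad, q = (β − φ) mod 2π = 6.186078 rad → L = 2.66·(5.868912 + 9.545294 + 6.186078) = 2.66·21.600283 = 57.456754 m
RSR: p² = 2 + d² − 2cos(α−β) + 2d(sin β − sin α) = 73.065340; p = √p² = 8.547827; φ = atan2(cos α − cos β, d − sin α + sin β) = -0.009861 rad; t = (α − φ) mod 2π = 0.432965 rad, q = (φ − β) mod 2π = 0.078417 rad → L = 2.66·(0.432965 + 8.547827 + 0.078417) = 2.66·9.059208 = 24.097494 m
LSR: p² = d² − 2 + 2cos(α−β) + 2d(sin α + sin β) = 87.410782; p = √p² = 9.349373; φ = atan2(−cos α − cos β, d + sin α + sin β) − atan2(−2, p) = 0.009838 rad; t = (φ − α) mod 2π = 5.869919 rad, q = (φ − β) mod 2π = 0.098115 rad → L = 2.66·(5.869919 + 9.349373 + 0.098115) = 2.66·15.317408 = 40.744305 m
RSL: p² = d² − 2 + 2cos(α−β) − 2d(sin α + sin β) = 75.743756; p = √p² = 8.703089; φ = atan2(cos α + cos β, d − sin α − sin β) − atan2(2, p) = -0.010567 rad; t = (α − φ) mod 2π = 0.433671 rad, q = (β − φ) mod 2π = 6.205475 rad → L = 2.66·(0.433671 + 8.703089 + 6.205475) = 2.66·15.342235 = 40.810345 m
RLR: c = (6 − d² + 2cos(α−β) + 2d(sin α − sin β))/8 = -8.133168, |c| > 1 → infeasible
LRL: c = (6 − d² + 2cos(α−β) − 2d(sin α − sin β))/8 = -10.389081, |c| > 1 → infeasible
Shortest: RSR with L = 24.097494 m ≈ 24.0975 m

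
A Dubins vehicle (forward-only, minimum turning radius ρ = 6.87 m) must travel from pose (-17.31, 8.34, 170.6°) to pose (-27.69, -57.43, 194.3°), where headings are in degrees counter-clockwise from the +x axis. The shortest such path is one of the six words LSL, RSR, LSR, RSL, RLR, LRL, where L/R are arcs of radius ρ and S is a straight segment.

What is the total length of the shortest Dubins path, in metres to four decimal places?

Let ψ = atan2(Δy, Δx) = atan2(-65.77, -10.38) = -98.9686° be the start→goal bearing.
Normalize: d = |goal − start| / ρ = 66.584062/6.87 = 9.692003, α = (θ_start − ψ) mod 360° = 269.5686° = 4.704860 rad, β = (θ_goal − ψ) mod 360° = 293.2686° = 5.118503 rad.
Common terms: sin α = -0.999972, cos α = -0.007529, sin β = -0.918663, cos β = 0.395042, cos(α−β) = 0.915663, d² = 93.934926. Work in radians in the unit-radius frame; every candidate has L = ρ·(t + p + q).
LSL: p² = 2 + d² − 2cos(α−β) + 2d(sin α − sin β) = 92.527513; p = √p² = 9.619122; φ = atan2(cos β − cos α, d + sin α − sin β) = 0.041863 rad; t = (φ − α) mod 2π = 1.620189 rad, q = (β − φ) mod 2π = 5.076639 rad → L = 6.87·(1.620189 + 9.619122 + 5.076639) = 6.87·16.315951 = 112.090581 m
RSR: p² = 2 + d² − 2cos(α−β) + 2d(sin β − sin α) = 95.679688; p = √p² = 9.781599; φ = atan2(cos α − cos β, d − sin α + sin β) = -0.041168 rad; t = (α − φ) mod 2π = 4.746027 rad, q = (φ − β) mod 2π = 1.123515 rad → L = 6.87·(4.746027 + 9.781599 + 1.123515) = 6.87·15.651142 = 107.523344 m
LSR: p² = d² − 2 + 2cos(α−β) + 2d(sin α + sin β) = 56.575424; p = √p² = 7.521664; φ = atan2(−cos α − cos β, d + sin α + sin β) − atan2(−2, p) = 0.210075 rad; t = (φ − α) mod 2π = 1.788401 rad, q = (φ − β) mod 2π = 1.374758 rad → L = 6.87·(1.788401 + 7.521664 + 1.374758) = 6.87·10.684822 = 73.404728 m
RSL: p² = d² − 2 + 2cos(α−β) − 2d(sin α + sin β) = 130.957078; p = √p² = 11.443648; φ = atan2(cos α + cos β, d − sin α − sin β) − atan2(2, p) = -0.139659 rad; t = (α − φ) mod 2π = 4.844518 rad, q = (β − φ) mod 2π = 5.258161 rad → L = 6.87·(4.844518 + 11.443648 + 5.258161) = 6.87·21.546328 = 148.023270 m
RLR: c = (6 − d² + 2cos(α−β) + 2d(sin α − sin β))/8 = -10.959961, |c| > 1 → infeasible
LRL: c = (6 − d² + 2cos(α−β) − 2d(sin α − sin β))/8 = -10.565939, |c| > 1 → infeasible
Shortest: LSR with L = 73.404728 m ≈ 73.4047 m

73.4047 m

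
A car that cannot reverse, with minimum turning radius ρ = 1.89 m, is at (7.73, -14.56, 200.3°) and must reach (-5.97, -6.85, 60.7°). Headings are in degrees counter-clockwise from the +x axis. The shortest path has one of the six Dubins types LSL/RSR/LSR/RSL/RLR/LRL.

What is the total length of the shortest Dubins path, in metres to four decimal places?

17.0547 m

Let ψ = atan2(Δy, Δx) = atan2(7.71, -13.70) = 150.6303° be the start→goal bearing.
Normalize: d = |goal − start| / ρ = 15.720499/1.89 = 8.317725, α = (θ_start − ψ) mod 360° = 49.6697° = 0.866899 rad, β = (θ_goal − ψ) mod 360° = 270.0697° = 4.713605 rad.
Common terms: sin α = 0.762326, cos α = 0.647193, sin β = -0.999999, cos β = 0.001216, cos(α−β) = -0.761538, d² = 69.184541. Work in radians in the unit-radius frame; every candidate has L = ρ·(t + p + q).
LSL: p² = 2 + d² − 2cos(α−β) + 2d(sin α − sin β) = 102.024687; p = √p² = 10.100727; φ = atan2(cos β − cos α, d + sin α − sin β) = -0.063997 rad; t = (φ − α) mod 2π = 5.352289 rad, q = (β − φ) mod 2π = 4.777602 rad → L = 1.89·(5.352289 + 10.100727 + 4.777602) = 1.89·20.230618 = 38.235868 m
RSR: p² = 2 + d² − 2cos(α−β) + 2d(sin β − sin α) = 43.390549; p = √p² = 6.587150; φ = atan2(cos α − cos β, d − sin α + sin β) = 0.098224 rad; t = (α − φ) mod 2π = 0.768675 rad, q = (φ − β) mod 2π = 1.667805 rad → L = 1.89·(0.768675 + 6.587150 + 1.667805) = 1.89·9.023630 = 17.054661 m
LSR: p² = d² − 2 + 2cos(α−β) + 2d(sin α + sin β) = 61.707660; p = √p² = 7.855422; φ = atan2(−cos α − cos β, d + sin α + sin β) − atan2(−2, p) = 0.169228 rad; t = (φ − α) mod 2π = 5.585514 rad, q = (φ − β) mod 2π = 1.738808 rad → L = 1.89·(5.585514 + 7.855422 + 1.738808) = 1.89·15.179745 = 28.689717 m
RSL: p² = d² − 2 + 2cos(α−β) − 2d(sin α + sin β) = 69.615270; p = √p² = 8.343577; φ = atan2(cos α + cos β, d − sin α − sin β) − atan2(2, p) = -0.159621 rad; t = (α − φ) mod 2π = 1.026521 rad, q = (β − φ) mod 2π = 4.873226 rad → L = 1.89·(1.026521 + 8.343577 + 4.873226) = 1.89·14.243324 = 26.919882 m
RLR: c = (6 − d² + 2cos(α−β) + 2d(sin α − sin β))/8 = -4.423819, |c| > 1 → infeasible
LRL: c = (6 − d² + 2cos(α−β) − 2d(sin α − sin β))/8 = -11.753086, |c| > 1 → infeasible
Shortest: RSR with L = 17.054661 m ≈ 17.0547 m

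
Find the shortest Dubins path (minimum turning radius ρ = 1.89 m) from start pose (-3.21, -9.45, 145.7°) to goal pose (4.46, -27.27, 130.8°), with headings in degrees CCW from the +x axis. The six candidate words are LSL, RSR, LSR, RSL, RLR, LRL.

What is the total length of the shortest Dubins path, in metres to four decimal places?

Let ψ = atan2(Δy, Δx) = atan2(-17.82, 7.67) = -66.7122° be the start→goal bearing.
Normalize: d = |goal − start| / ρ = 19.400549/1.89 = 10.264841, α = (θ_start − ψ) mod 360° = 212.4122° = 3.707293 rad, β = (θ_goal − ψ) mod 360° = 197.5122° = 3.447239 rad.
Common terms: sin α = -0.536007, cos α = -0.844214, sin β = -0.300909, cos β = -0.953653, cos(α−β) = 0.966376, d² = 105.366955. Work in radians in the unit-radius frame; every candidate has L = ρ·(t + p + q).
LSL: p² = 2 + d² − 2cos(α−β) + 2d(sin α − sin β) = 100.607723; p = √p² = 10.030340; φ = atan2(cos β − cos α, d + sin α − sin β) = -0.010911 rad; t = (φ − α) mod 2π = 2.564982 rad, q = (β − φ) mod 2π = 3.458150 rad → L = 1.89·(2.564982 + 10.030340 + 3.458150) = 1.89·16.053471 = 30.341061 m
RSR: p² = 2 + d² − 2cos(α−β) + 2d(sin β − sin α) = 110.260683; p = √p² = 10.500509; φ = atan2(cos α − cos β, d − sin α + sin β) = 0.010422 rad; t = (α − φ) mod 2π = 3.696870 rad, q = (φ − β) mod 2π = 2.846369 rad → L = 1.89·(3.696870 + 10.500509 + 2.846369) = 1.89·17.043748 = 32.212684 m
LSR: p² = d² − 2 + 2cos(α−β) + 2d(sin α + sin β) = 88.118088; p = √p² = 9.387124; φ = atan2(−cos α − cos β, d + sin α + sin β) − atan2(−2, p) = 0.398353 rad; t = (φ − α) mod 2π = 2.974245 rad, q = (φ − β) mod 2π = 3.234299 rad → L = 1.89·(2.974245 + 9.387124 + 3.234299) = 1.89·15.595668 = 29.475813 m
RSL: p² = d² − 2 + 2cos(α−β) − 2d(sin α + sin β) = 122.481326; p = √p² = 11.067128; φ = atan2(cos α + cos β, d − sin α − sin β) − atan2(2, p) = -0.339336 rad; t = (α − φ) mod 2π = 4.046629 rad, q = (β − φ) mod 2π = 3.786575 rad → L = 1.89·(4.046629 + 11.067128 + 3.786575) = 1.89·18.900332 = 35.721627 m
RLR: c = (6 − d² + 2cos(α−β) + 2d(sin α − sin β))/8 = -12.782585, |c| > 1 → infeasible
LRL: c = (6 − d² + 2cos(α−β) − 2d(sin α − sin β))/8 = -11.575965, |c| > 1 → infeasible
Shortest: LSR with L = 29.475813 m ≈ 29.4758 m

29.4758 m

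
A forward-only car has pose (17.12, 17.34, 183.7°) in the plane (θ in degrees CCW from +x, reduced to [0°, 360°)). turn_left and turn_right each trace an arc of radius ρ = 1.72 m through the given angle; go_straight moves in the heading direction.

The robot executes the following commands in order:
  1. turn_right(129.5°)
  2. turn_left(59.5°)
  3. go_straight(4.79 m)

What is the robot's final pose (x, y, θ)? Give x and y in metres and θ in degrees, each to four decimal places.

(13.8686, 26.1460, 113.7000°)

set_pose: (x, y, θ) = (17.1200, 17.3400, 183.7000°), ρ = 1.72
turn_right(129.5°): centre at ρ to the right, rotate −129.5° → (15.6140, 20.0625, 54.2000°)
turn_left(59.5°): centre at ρ to the left, rotate +59.5° → (15.7939, 21.7600, 113.7000°)
go_straight(4.79): x += 4.79·cos θ, y += 4.79·sin θ → (13.8686, 26.1460, 113.7000°)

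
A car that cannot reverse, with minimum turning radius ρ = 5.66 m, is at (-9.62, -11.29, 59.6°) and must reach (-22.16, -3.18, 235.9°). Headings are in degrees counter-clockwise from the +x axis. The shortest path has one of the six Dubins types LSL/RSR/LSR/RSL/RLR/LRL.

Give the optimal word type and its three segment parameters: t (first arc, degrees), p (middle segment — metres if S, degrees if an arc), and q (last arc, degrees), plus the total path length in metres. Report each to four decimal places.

LSL: t = 85.5027°, p = 3.6228 m, q = 90.7973°, L = 21.0387 m

Let ψ = atan2(Δy, Δx) = atan2(8.11, -12.54) = 147.1080° be the start→goal bearing.
Normalize: d = |goal − start| / ρ = 14.933978/5.66 = 2.638512, α = (θ_start − ψ) mod 360° = 272.4920° = 4.755882 rad, β = (θ_goal − ψ) mod 360° = 88.7920° = 1.549712 rad.
Common terms: sin α = -0.999054, cos α = 0.043480, sin β = 0.999778, cos β = 0.021082, cos(α−β) = -0.997916, d² = 6.961746. Work in radians in the unit-radius frame; every candidate has L = ρ·(t + p + q).
LSL: p² = 2 + d² − 2cos(α−β) + 2d(sin α − sin β) = 0.409692; p = √p² = 0.640072; φ = atan2(cos β − cos α, d + sin α − sin β) = -0.034999 rad; t = (φ − α) mod 2π = 1.492304 rad, q = (β − φ) mod 2π = 1.584711 rad → L = 5.66·(1.492304 + 0.640072 + 1.584711) = 5.66·3.717087 = 21.038715 m
RSR: p² = 2 + d² − 2cos(α−β) + 2d(sin β − sin α) = 21.505462; p = √p² = 4.637398; φ = atan2(cos α − cos β, d − sin α + sin β) = 0.004830 rad; t = (α − φ) mod 2π = 4.751053 rad, q = (φ − β) mod 2π = 4.738303 rad → L = 5.66·(4.751053 + 4.637398 + 4.738303) = 5.66·14.126753 = 79.957424 m
LSR: p² = d² − 2 + 2cos(α−β) + 2d(sin α + sin β) = 2.969732; p = √p² = 1.723291; φ = atan2(−cos α − cos β, d + sin α + sin β) − atan2(−2, p) = 0.835123 rad; t = (φ − α) mod 2π = 2.362426 rad, q = (φ − β) mod 2π = 5.568596 rad → L = 5.66·(2.362426 + 1.723291 + 5.568596) = 5.66·9.654312 = 54.643408 m
RSL: p² = d² − 2 + 2cos(α−β) − 2d(sin α + sin β) = 2.962097; p = √p² = 1.721074; φ = atan2(cos α + cos β, d − sin α − sin β) − atan2(2, p) = -0.835746 rad; t = (α − φ) mod 2π = 5.591628 rad, q = (β − φ) mod 2π = 2.385458 rad → L = 5.66·(5.591628 + 1.721074 + 2.385458) = 5.66·9.698160 = 54.891588 m
RLR: c = (6 − d² + 2cos(α−β) + 2d(sin α − sin β))/8 = -1.688183, |c| > 1 → infeasible
LRL: c = (6 − d² + 2cos(α−β) − 2d(sin α − sin β))/8 = 0.948788; p = 2π − arccos c = 5.961768 rad; φ = atan2(cos β − cos α, d + sin α − sin β) = -0.034999 rad; t = (φ − α + p/2) mod 2π = 4.473188 rad, q = (β − α − t + p) mod 2π = 4.565595 rad → L = 5.66·(4.473188 + 5.961768 + 4.565595) = 5.66·15.000551 = 84.903116 m
Shortest: LSL with L = 21.038715 m ≈ 21.0387 m
Convert LSL to answer units (arcs ×180/π): t = 1.492304·180/π = 85.5027°, p = ρ·p = 5.66·0.640072 = 3.6228 m, q = 1.584711·180/π = 90.7973°, L = 21.0387 m.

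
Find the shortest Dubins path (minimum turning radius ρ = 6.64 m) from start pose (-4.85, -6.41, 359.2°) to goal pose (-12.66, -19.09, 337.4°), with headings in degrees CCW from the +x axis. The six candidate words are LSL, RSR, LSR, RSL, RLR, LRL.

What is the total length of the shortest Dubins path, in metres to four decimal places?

Let ψ = atan2(Δy, Δx) = atan2(-12.68, -7.81) = -121.6302° be the start→goal bearing.
Normalize: d = |goal − start| / ρ = 14.892230/6.64 = 2.242806, α = (θ_start − ψ) mod 360° = 120.8302° = 2.108885 rad, β = (θ_goal − ψ) mod 360° = 99.0302° = 1.728403 rad.
Common terms: sin α = 0.858690, cos α = -0.512495, sin β = 0.987606, cos β = -0.156955, cos(α−β) = 0.928486, d² = 5.030177. Work in radians in the unit-radius frame; every candidate has L = ρ·(t + p + q).
LSL: p² = 2 + d² − 2cos(α−β) + 2d(sin α − sin β) = 4.594939; p = √p² = 2.143581; φ = atan2(cos β − cos α, d + sin α − sin β) = 0.166633 rad; t = (φ − α) mod 2π = 4.340934 rad, q = (β − φ) mod 2π = 1.561770 rad → L = 6.64·(4.340934 + 2.143581 + 1.561770) = 6.64·8.046285 = 53.427329 m
RSR: p² = 2 + d² − 2cos(α−β) + 2d(sin β − sin α) = 5.751472; p = √p² = 2.398223; φ = atan2(cos α − cos β, d − sin α + sin β) = -0.148800 rad; t = (α − φ) mod 2π = 2.257685 rad, q = (φ − β) mod 2π = 4.405982 rad → L = 6.64·(2.257685 + 2.398223 + 4.405982) = 6.64·9.061890 = 60.170947 m
LSR: p² = d² − 2 + 2cos(α−β) + 2d(sin α + sin β) = 13.168914; p = √p² = 3.628900; φ = atan2(−cos α − cos β, d + sin α + sin β) − atan2(−2, p) = 0.665987 rad; t = (φ − α) mod 2π = 4.840288 rad, q = (φ − β) mod 2π = 5.220770 rad → L = 6.64·(4.840288 + 3.628900 + 5.220770) = 6.64·13.689958 = 90.901320 m
RSL: p² = d² − 2 + 2cos(α−β) − 2d(sin α + sin β) = -3.394616 < 0 → infeasible
RLR: c = (6 − d² + 2cos(α−β) + 2d(sin α − sin β))/8 = 0.281066; p = 2π − arccos c = 4.997294 rad; φ = atan2(cos α − cos β, d − sin α + sin β) = -0.148800 rad; t = (α − φ + p/2) mod 2π = 4.756332 rad, q = (α − β − t + p) mod 2π = 0.621444 rad → L = 6.64·(4.756332 + 4.997294 + 0.621444) = 6.64·10.375069 = 68.890460 m
LRL: c = (6 − d² + 2cos(α−β) − 2d(sin α − sin β))/8 = 0.425633; p = 2π − arccos c = 5.152050 rad; φ = atan2(cos β − cos α, d + sin α − sin β) = 0.166633 rad; t = (φ − α + p/2) mod 2π = 0.633773 rad, q = (β − α − t + p) mod 2π = 4.137795 rad → L = 6.64·(0.633773 + 5.152050 + 4.137795) = 6.64·9.923618 = 65.892822 m
Shortest: LSL with L = 53.427329 m ≈ 53.4273 m

53.4273 m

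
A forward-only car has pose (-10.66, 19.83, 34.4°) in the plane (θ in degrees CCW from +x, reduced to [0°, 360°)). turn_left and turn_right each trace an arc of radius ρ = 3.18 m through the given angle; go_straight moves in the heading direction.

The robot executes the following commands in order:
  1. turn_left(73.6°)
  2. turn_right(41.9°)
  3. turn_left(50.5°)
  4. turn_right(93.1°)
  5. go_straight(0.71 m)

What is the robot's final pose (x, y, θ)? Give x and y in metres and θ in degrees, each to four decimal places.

set_pose: (x, y, θ) = (-10.6600, 19.8300, 34.4000°), ρ = 3.18
turn_left(73.6°): centre at ρ to the left, rotate +73.6° → (-9.4322, 23.4365, 108.0000°)
turn_right(41.9°): centre at ρ to the right, rotate −41.9° → (-9.3152, 25.7076, 66.1000°)
turn_left(50.5°): centre at ρ to the left, rotate +50.5° → (-9.3791, 28.4198, 116.6000°)
turn_right(93.1°): centre at ρ to the right, rotate −93.1° → (-7.8037, 32.7599, 23.5000°)
go_straight(0.71): x += 0.71·cos θ, y += 0.71·sin θ → (-7.1526, 33.0430, 23.5000°)

(-7.1526, 33.0430, 23.5000°)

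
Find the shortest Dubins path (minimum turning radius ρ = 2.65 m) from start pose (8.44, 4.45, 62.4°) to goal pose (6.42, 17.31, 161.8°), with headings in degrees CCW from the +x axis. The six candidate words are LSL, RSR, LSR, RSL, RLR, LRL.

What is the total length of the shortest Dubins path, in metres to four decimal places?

13.7259 m

Let ψ = atan2(Δy, Δx) = atan2(12.86, -2.02) = 98.9269° be the start→goal bearing.
Normalize: d = |goal − start| / ρ = 13.017680/2.65 = 4.912332, α = (θ_start − ψ) mod 360° = 323.4731° = 5.645671 rad, β = (θ_goal − ψ) mod 360° = 62.8731° = 1.097343 rad.
Common terms: sin α = -0.595200, cos α = 0.803578, sin β = 0.889999, cos β = 0.455962, cos(α−β) = -0.163326, d² = 24.131007. Work in radians in the unit-radius frame; every candidate has L = ρ·(t + p + q).
LSL: p² = 2 + d² − 2cos(α−β) + 2d(sin α − sin β) = 11.866080; p = √p² = 3.444718; φ = atan2(cos β − cos α, d + sin α − sin β) = -0.101085 rad; t = (φ − α) mod 2π = 0.536429 rad, q = (β − φ) mod 2π = 1.198428 rad → L = 2.65·(0.536429 + 3.444718 + 1.198428) = 2.65·5.179575 = 13.725874 m
RSR: p² = 2 + d² − 2cos(α−β) + 2d(sin β − sin α) = 41.049238; p = √p² = 6.406968; φ = atan2(cos α − cos β, d − sin α + sin β) = 0.054283 rad; t = (α − φ) mod 2π = 5.591389 rad, q = (φ − β) mod 2π = 5.240125 rad → L = 2.65·(5.591389 + 6.406968 + 5.240125) = 2.65·17.238481 = 45.681975 m
LSR: p² = d² − 2 + 2cos(α−β) + 2d(sin α + sin β) = 24.700662; p = √p² = 4.969976; φ = atan2(−cos α − cos β, d + sin α + sin β) − atan2(−2, p) = 0.145259 rad; t = (φ − α) mod 2π = 0.782773 rad, q = (φ − β) mod 2π = 5.331101 rad → L = 2.65·(0.782773 + 4.969976 + 5.331101) = 2.65·11.083850 = 29.372202 m
RSL: p² = d² − 2 + 2cos(α−β) − 2d(sin α + sin β) = 18.908049; p = √p² = 4.348339; φ = atan2(cos α + cos β, d − sin α − sin β) − atan2(2, p) = -0.164799 rad; t = (α − φ) mod 2π = 5.810470 rad, q = (β − φ) mod 2π = 1.262142 rad → L = 2.65·(5.810470 + 4.348339 + 1.262142) = 2.65·11.420951 = 30.265521 m
RLR: c = (6 − d² + 2cos(α−β) + 2d(sin α − sin β))/8 = -4.131155, |c| > 1 → infeasible
LRL: c = (6 − d² + 2cos(α−β) − 2d(sin α − sin β))/8 = -0.483260; p = 2π − arccos c = 4.208014 rad; φ = atan2(cos β − cos α, d + sin α − sin β) = -0.101085 rad; t = (φ − α + p/2) mod 2π = 2.640436 rad, q = (β − α − t + p) mod 2π = 3.302435 rad → L = 2.65·(2.640436 + 4.208014 + 3.302435) = 2.65·10.150886 = 26.899848 m
Shortest: LSL with L = 13.725874 m ≈ 13.7259 m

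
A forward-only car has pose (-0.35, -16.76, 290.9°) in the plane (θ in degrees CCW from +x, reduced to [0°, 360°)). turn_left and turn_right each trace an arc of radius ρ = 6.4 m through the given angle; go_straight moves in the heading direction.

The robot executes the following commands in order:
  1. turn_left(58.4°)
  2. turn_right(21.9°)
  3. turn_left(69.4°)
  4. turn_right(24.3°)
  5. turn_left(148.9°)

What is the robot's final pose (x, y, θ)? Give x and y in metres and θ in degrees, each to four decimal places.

(17.0871, -7.9580, 161.4000°)

set_pose: (x, y, θ) = (-0.3500, -16.7600, 290.9000°), ρ = 6.4
turn_left(58.4°): centre at ρ to the left, rotate +58.4° → (4.4406, -20.7656, 349.3000°)
turn_right(21.9°): centre at ρ to the right, rotate −21.9° → (6.7005, -21.6626, 327.4000°)
turn_left(69.4°): centre at ρ to the left, rotate +69.4° → (13.9824, -21.3956, 396.8000° ≡ 36.8000°)
turn_right(24.3°): centre at ρ to the right, rotate −24.3° → (16.4309, -20.2720, 12.5000°)
turn_left(148.9°): centre at ρ to the left, rotate +148.9° → (17.0871, -7.9580, 161.4000°)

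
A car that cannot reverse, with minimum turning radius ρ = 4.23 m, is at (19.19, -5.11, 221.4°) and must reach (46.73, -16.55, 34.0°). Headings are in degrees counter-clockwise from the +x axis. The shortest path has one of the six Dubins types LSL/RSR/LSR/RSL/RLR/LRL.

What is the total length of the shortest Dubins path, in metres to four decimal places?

35.6206 m

Let ψ = atan2(Δy, Δx) = atan2(-11.44, 27.54) = -22.5578° be the start→goal bearing.
Normalize: d = |goal − start| / ρ = 29.821556/4.23 = 7.050013, α = (θ_start − ψ) mod 360° = 243.9578° = 4.257867 rad, β = (θ_goal − ψ) mod 360° = 56.5578° = 0.987120 rad.
Common terms: sin α = -0.898471, cos α = -0.439033, sin β = 0.834442, cos β = 0.551096, cos(α−β) = -0.991671, d² = 49.702687. Work in radians in the unit-radius frame; every candidate has L = ρ·(t + p + q).
LSL: p² = 2 + d² − 2cos(α−β) + 2d(sin α − sin β) = 29.251910; p = √p² = 5.408503; φ = atan2(cos β − cos α, d + sin α − sin β) = 0.184107 rad; t = (φ − α) mod 2π = 2.209426 rad, q = (β − φ) mod 2π = 0.803013 rad → L = 4.23·(2.209426 + 5.408503 + 0.803013) = 4.23·8.420942 = 35.620584 m
RSR: p² = 2 + d² − 2cos(α−β) + 2d(sin β − sin α) = 78.120148; p = √p² = 8.838560; φ = atan2(cos α − cos β, d − sin α + sin β) = -0.112259 rad; t = (α − φ) mod 2π = 4.370126 rad, q = (φ − β) mod 2π = 5.183806 rad → L = 4.23·(4.370126 + 8.838560 + 5.183806) = 4.23·18.392493 = 77.800244 m
LSR: p² = d² − 2 + 2cos(α−β) + 2d(sin α + sin β) = 44.816537; p = √p² = 6.694515; φ = atan2(−cos α − cos β, d + sin α + sin β) − atan2(−2, p) = 0.274272 rad; t = (φ − α) mod 2π = 2.299590 rad, q = (φ − β) mod 2π = 5.570337 rad → L = 4.23·(2.299590 + 6.694515 + 5.570337) = 4.23·14.564443 = 61.607595 m
RSL: p² = d² − 2 + 2cos(α−β) − 2d(sin α + sin β) = 46.622151; p = √p² = 6.828042; φ = atan2(cos α + cos β, d − sin α − sin β) − atan2(2, p) = -0.269188 rad; t = (α − φ) mod 2π = 4.527055 rad, q = (β − φ) mod 2π = 1.256308 rad → L = 4.23·(4.527055 + 6.828042 + 1.256308) = 4.23·12.611405 = 53.346242 m
RLR: c = (6 − d² + 2cos(α−β) + 2d(sin α − sin β))/8 = -8.765018, |c| > 1 → infeasible
LRL: c = (6 − d² + 2cos(α−β) − 2d(sin α − sin β))/8 = -2.656489, |c| > 1 → infeasible
Shortest: LSL with L = 35.620584 m ≈ 35.6206 m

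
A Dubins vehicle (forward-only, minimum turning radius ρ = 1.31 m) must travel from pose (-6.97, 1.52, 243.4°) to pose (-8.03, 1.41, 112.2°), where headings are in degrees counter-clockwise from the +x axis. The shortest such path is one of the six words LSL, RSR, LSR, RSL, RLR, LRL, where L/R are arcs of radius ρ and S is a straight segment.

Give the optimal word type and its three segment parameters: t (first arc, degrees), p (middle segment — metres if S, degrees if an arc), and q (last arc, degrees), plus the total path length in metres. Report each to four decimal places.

LRL: t = 75.8115°, p = 277.8106°, q = 70.7991°, L = 9.7039 m

Let ψ = atan2(Δy, Δx) = atan2(-0.11, -1.06) = -174.0754° be the start→goal bearing.
Normalize: d = |goal − start| / ρ = 1.065692/1.31 = 0.813506, α = (θ_start − ψ) mod 360° = 57.4754° = 1.003135 rad, β = (θ_goal − ψ) mod 360° = 286.2754° = 4.996449 rad.
Common terms: sin α = 0.843161, cos α = 0.537661, sin β = -0.959926, cos β = 0.280255, cos(α−β) = -0.658689, d² = 0.661791. Work in radians in the unit-radius frame; every candidate has L = ρ·(t + p + q).
LSL: p² = 2 + d² − 2cos(α−β) + 2d(sin α − sin β) = 6.912812; p = √p² = 2.629223; φ = atan2(cos β − cos α, d + sin α − sin β) = -0.098059 rad; t = (φ − α) mod 2π = 5.181991 rad, q = (β − φ) mod 2π = 5.094508 rad → L = 1.31·(5.181991 + 2.629223 + 5.094508) = 1.31·12.905721 = 16.906495 m
RSR: p² = 2 + d² − 2cos(α−β) + 2d(sin β − sin α) = 1.045529; p = √p² = 1.022511; φ = atan2(cos α − cos β, d − sin α + sin β) = 2.887115 rad; t = (α − φ) mod 2π = 4.399205 rad, q = (φ − β) mod 2π = 4.173852 rad → L = 1.31·(4.399205 + 1.022511 + 4.173852) = 1.31·9.595568 = 12.570194 m
LSR: p² = d² − 2 + 2cos(α−β) + 2d(sin α + sin β) = -2.845565 < 0 → infeasible
RSL: p² = d² − 2 + 2cos(α−β) − 2d(sin α + sin β) = -2.465610 < 0 → infeasible
RLR: c = (6 − d² + 2cos(α−β) + 2d(sin α − sin β))/8 = 0.869309; p = 2π − arccos c = 5.766191 rad; φ = atan2(cos α − cos β, d − sin α + sin β) = 2.887115 rad; t = (α − φ + p/2) mod 2π = 0.999116 rad, q = (α − β − t + p) mod 2π = 0.773762 rad → L = 1.31·(0.999116 + 5.766191 + 0.773762) = 1.31·7.539070 = 9.876181 m
LRL: c = (6 − d² + 2cos(α−β) − 2d(sin α − sin β))/8 = 0.135899; p = 2π − arccos c = 4.848709 rad; φ = atan2(cos β − cos α, d + sin α − sin β) = -0.098059 rad; t = (φ − α + p/2) mod 2π = 1.323160 rad, q = (β − α − t + p) mod 2π = 1.235677 rad → L = 1.31·(1.323160 + 4.848709 + 1.235677) = 1.31·7.407547 = 9.703886 m
Shortest: LRL with L = 9.703886 m ≈ 9.7039 m
Convert LRL to answer units (arcs ×180/π): t = 1.323160·180/π = 75.8115°, p = 4.848709·180/π = 277.8106°, q = 1.235677·180/π = 70.7991°, L = 9.7039 m.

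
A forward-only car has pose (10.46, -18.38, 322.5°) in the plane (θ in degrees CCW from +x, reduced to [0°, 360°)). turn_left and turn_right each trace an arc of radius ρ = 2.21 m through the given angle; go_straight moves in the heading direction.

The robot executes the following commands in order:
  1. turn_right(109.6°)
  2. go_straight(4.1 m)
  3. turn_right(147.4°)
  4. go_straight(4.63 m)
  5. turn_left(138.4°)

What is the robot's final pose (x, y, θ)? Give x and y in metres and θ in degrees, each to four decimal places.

set_pose: (x, y, θ) = (10.4600, -18.3800, 322.5000°), ρ = 2.21
turn_right(109.6°): centre at ρ to the right, rotate −109.6° → (10.3151, -21.9889, 212.9000°)
go_straight(4.1): x += 4.1·cos θ, y += 4.1·sin θ → (6.8726, -24.2159, 212.9000°)
turn_right(147.4°): centre at ρ to the right, rotate −147.4° → (3.6612, -21.4439, 65.5000°)
go_straight(4.63): x += 4.63·cos θ, y += 4.63·sin θ → (5.5812, -17.2307, 65.5000°)
turn_left(138.4°): centre at ρ to the left, rotate +138.4° → (2.6748, -14.2938, 203.9000°)

(2.6748, -14.2938, 203.9000°)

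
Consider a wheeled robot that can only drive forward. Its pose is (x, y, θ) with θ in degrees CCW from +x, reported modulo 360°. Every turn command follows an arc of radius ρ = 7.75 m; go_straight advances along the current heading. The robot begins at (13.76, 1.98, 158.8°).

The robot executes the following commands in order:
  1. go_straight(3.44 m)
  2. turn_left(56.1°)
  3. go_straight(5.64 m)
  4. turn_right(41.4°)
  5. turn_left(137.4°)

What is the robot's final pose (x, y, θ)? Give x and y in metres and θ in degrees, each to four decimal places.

set_pose: (x, y, θ) = (13.7600, 1.9800, 158.8000°), ρ = 7.75
go_straight(3.44): x += 3.44·cos θ, y += 3.44·sin θ → (10.5528, 3.2240, 158.8000°)
turn_left(56.1°): centre at ρ to the left, rotate +56.1° → (3.3161, 2.3547, 214.9000°)
go_straight(5.64): x += 5.64·cos θ, y += 5.64·sin θ → (-1.3096, -0.8722, 214.9000°)
turn_right(41.4°): centre at ρ to the right, rotate −41.4° → (-6.6210, -2.2163, 173.5000°)
turn_left(137.4°): centre at ρ to the left, rotate +137.4° → (-13.3562, -14.9907, 310.9000°)

(-13.3562, -14.9907, 310.9000°)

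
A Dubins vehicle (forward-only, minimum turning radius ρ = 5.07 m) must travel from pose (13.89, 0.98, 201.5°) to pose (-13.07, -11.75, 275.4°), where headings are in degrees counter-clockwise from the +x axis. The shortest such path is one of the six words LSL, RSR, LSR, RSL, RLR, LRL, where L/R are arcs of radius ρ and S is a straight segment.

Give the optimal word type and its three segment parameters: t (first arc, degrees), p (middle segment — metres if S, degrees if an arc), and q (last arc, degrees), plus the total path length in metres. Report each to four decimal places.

Let ψ = atan2(Δy, Δx) = atan2(-12.73, -26.96) = -154.7242° be the start→goal bearing.
Normalize: d = |goal − start| / ρ = 29.814334/5.07 = 5.880539, α = (θ_start − ψ) mod 360° = 356.2242° = 6.217285 rad, β = (θ_goal − ψ) mod 360° = 70.1242° = 1.223898 rad.
Common terms: sin α = -0.065852, cos α = 0.997829, sin β = 0.940432, cos β = 0.339982, cos(α−β) = 0.277315, d² = 34.580741. Work in radians in the unit-radius frame; every candidate has L = ρ·(t + p + q).
LSL: p² = 2 + d² − 2cos(α−β) + 2d(sin α − sin β) = 24.191125; p = √p² = 4.918447; φ = atan2(cos β − cos α, d + sin α − sin β) = -0.134153 rad; t = (φ − α) mod 2π = 6.214932 rad, q = (β − φ) mod 2π = 1.358051 rad → L = 5.07·(6.214932 + 4.918447 + 1.358051) = 5.07·12.491431 = 63.331555 m
RSR: p² = 2 + d² − 2cos(α−β) + 2d(sin β − sin α) = 47.861099; p = √p² = 6.918172; φ = atan2(cos α − cos β, d − sin α + sin β) = 0.095234 rad; t = (α − φ) mod 2π = 6.122052 rad, q = (φ − β) mod 2π = 5.154521 rad → L = 5.07·(6.122052 + 6.918172 + 5.154521) = 5.07·18.194744 = 92.247352 m
LSR: p² = d² − 2 + 2cos(α−β) + 2d(sin α + sin β) = 43.421369; p = √p² = 6.589489; φ = atan2(−cos α − cos β, d + sin α + sin β) − atan2(−2, p) = 0.099163 rad; t = (φ − α) mod 2π = 0.165063 rad, q = (φ − β) mod 2π = 5.158450 rad → L = 5.07·(0.165063 + 6.589489 + 5.158450) = 5.07·11.913002 = 60.398922 m
RSL: p² = d² − 2 + 2cos(α−β) − 2d(sin α + sin β) = 22.849372; p = √p² = 4.780102; φ = atan2(cos α + cos β, d − sin α − sin β) − atan2(2, p) = -0.135127 rad; t = (α − φ) mod 2π = 0.069227 rad, q = (β − φ) mod 2π = 1.359025 rad → L = 5.07·(0.069227 + 4.780102 + 1.359025) = 5.07·6.208354 = 31.476355 m
RLR: c = (6 − d² + 2cos(α−β) + 2d(sin α − sin β))/8 = -4.982637, |c| > 1 → infeasible
LRL: c = (6 − d² + 2cos(α−β) − 2d(sin α − sin β))/8 = -2.023891, |c| > 1 → infeasible
Shortest: RSL with L = 31.476355 m ≈ 31.4764 m
Convert RSL to answer units (arcs ×180/π): t = 0.069227·180/π = 3.9664°, p = ρ·p = 5.07·4.780102 = 24.2351 m, q = 1.359025·180/π = 77.8664°, L = 31.4764 m.

RSL: t = 3.9664°, p = 24.2351 m, q = 77.8664°, L = 31.4764 m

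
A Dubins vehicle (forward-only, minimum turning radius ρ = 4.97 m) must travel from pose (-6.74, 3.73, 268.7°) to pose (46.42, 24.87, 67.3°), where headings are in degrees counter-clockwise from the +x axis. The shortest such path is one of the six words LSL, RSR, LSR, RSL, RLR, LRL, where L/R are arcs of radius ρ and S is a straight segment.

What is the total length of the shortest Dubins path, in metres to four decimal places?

63.1375 m

Let ψ = atan2(Δy, Δx) = atan2(21.14, 53.16) = 21.6861° be the start→goal bearing.
Normalize: d = |goal − start| / ρ = 57.209136/4.97 = 11.510892, α = (θ_start − ψ) mod 360° = 247.0139° = 4.311206 rad, β = (θ_goal − ψ) mod 360° = 45.6139° = 0.796113 rad.
Common terms: sin α = -0.920600, cos α = -0.390508, sin β = 0.714642, cos β = 0.699490, cos(α−β) = -0.931056, d² = 132.500646. Work in radians in the unit-radius frame; every candidate has L = ρ·(t + p + q).
LSL: p² = 2 + d² − 2cos(α−β) + 2d(sin α − sin β) = 98.716569; p = √p² = 9.935621; φ = atan2(cos β − cos α, d + sin α − sin β) = 0.109927 rad; t = (φ − α) mod 2π = 2.081907 rad, q = (β − φ) mod 2π = 0.686185 rad → L = 4.97·(2.081907 + 9.935621 + 0.686185) = 4.97·12.703713 = 63.137456 m
RSR: p² = 2 + d² − 2cos(α−β) + 2d(sin β − sin α) = 174.008946; p = √p² = 13.191245; φ = atan2(cos α − cos β, d − sin α + sin β) = -0.082725 rad; t = (α − φ) mod 2π = 4.393931 rad, q = (φ − β) mod 2π = 5.404348 rad → L = 4.97·(4.393931 + 13.191245 + 5.404348) = 4.97·22.989523 = 114.257932 m
LSR: p² = d² − 2 + 2cos(α−β) + 2d(sin α + sin β) = 123.897031; p = √p² = 11.130904; φ = atan2(−cos α − cos β, d + sin α + sin β) − atan2(−2, p) = 0.150458 rad; t = (φ − α) mod 2π = 2.122438 rad, q = (φ − β) mod 2π = 5.637531 rad → L = 4.97·(2.122438 + 11.130904 + 5.637531) = 4.97·18.890873 = 93.887637 m
RSL: p² = d² − 2 + 2cos(α−β) − 2d(sin α + sin β) = 133.380037; p = √p² = 11.549028; φ = atan2(cos α + cos β, d − sin α − sin β) − atan2(2, p) = -0.145109 rad; t = (α − φ) mod 2π = 4.456315 rad, q = (β − φ) mod 2π = 0.941222 rad → L = 4.97·(4.456315 + 11.549028 + 0.941222) = 4.97·16.946565 = 84.224428 m
RLR: c = (6 − d² + 2cos(α−β) + 2d(sin α − sin β))/8 = -20.751118, |c| > 1 → infeasible
LRL: c = (6 − d² + 2cos(α−β) − 2d(sin α − sin β))/8 = -11.339571, |c| > 1 → infeasible
Shortest: LSL with L = 63.137456 m ≈ 63.1375 m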